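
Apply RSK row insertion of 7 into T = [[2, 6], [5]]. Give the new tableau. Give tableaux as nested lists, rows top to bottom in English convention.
7 is larger than every entry of row 1, so it is appended to row 1. The new tableau is [[2, 6, 7], [5]].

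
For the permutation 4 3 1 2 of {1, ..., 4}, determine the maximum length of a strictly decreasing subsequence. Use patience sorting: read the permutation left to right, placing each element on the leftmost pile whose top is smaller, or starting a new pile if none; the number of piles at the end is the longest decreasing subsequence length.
4: new pile. tops = [4]
3: new pile. tops = [4, 3]
1: new pile. tops = [4, 3, 1]
2: onto pile 3 (replacing 1). tops = [4, 3, 2]

3 piles, so the longest decreasing subsequence has length 3.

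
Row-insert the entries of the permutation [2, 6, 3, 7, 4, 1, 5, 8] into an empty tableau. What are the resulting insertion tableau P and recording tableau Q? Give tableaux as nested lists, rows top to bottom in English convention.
P = [[1, 3, 4, 5, 8], [2, 7], [6]], Q = [[1, 2, 4, 7, 8], [3, 5], [6]]

Insert each entry of the permutation into P by Schensted row insertion, recording in Q the position of each new cell.

Insert 2: appended to row 1. P = [[2]].
Insert 6: appended to row 1. P = [[2, 6]].
Insert 3: 3 bumps 6 from row 1; 6 starts row 2. P = [[2, 3], [6]].
Insert 7: appended to row 1. P = [[2, 3, 7], [6]].
Insert 4: 4 bumps 7 from row 1; 7 appends to row 2. P = [[2, 3, 4], [6, 7]].
Insert 1: 1 bumps 2 from row 1; 2 bumps 6 from row 2; 6 starts row 3. P = [[1, 3, 4], [2, 7], [6]].
Insert 5: appended to row 1. P = [[1, 3, 4, 5], [2, 7], [6]].
Insert 8: appended to row 1. P = [[1, 3, 4, 5, 8], [2, 7], [6]].

So P = [[1, 3, 4, 5, 8], [2, 7], [6]], Q = [[1, 2, 4, 7, 8], [3, 5], [6]].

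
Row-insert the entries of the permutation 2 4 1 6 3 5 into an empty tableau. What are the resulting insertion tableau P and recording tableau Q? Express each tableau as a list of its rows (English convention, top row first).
P = [[1, 3, 5], [2, 4, 6]], Q = [[1, 2, 4], [3, 5, 6]]

Insert each entry of the permutation into P by Schensted row insertion, recording in Q the position of each new cell.

After inserting 2: P = [[2]].
After inserting 4: P = [[2, 4]].
After inserting 1: P = [[1, 4], [2]].
After inserting 6: P = [[1, 4, 6], [2]].
After inserting 3: P = [[1, 3, 6], [2, 4]].
After inserting 5: P = [[1, 3, 5], [2, 4, 6]].

So P = [[1, 3, 5], [2, 4, 6]], Q = [[1, 2, 4], [3, 5, 6]].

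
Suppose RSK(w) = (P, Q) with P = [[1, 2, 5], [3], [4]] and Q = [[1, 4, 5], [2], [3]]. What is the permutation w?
Reverse the RSK construction: for i from n down to 1, find the cell of Q containing i, remove the entry at that cell from P, and reverse-bump it up through P; the value ejected from row 1 is w(i).

Step i=5: Q has 5 at row 1, column 3; remove that cell from P, ejecting 5. So w(5) = 5. P is now [[1, 2], [3], [4]].
Step i=4: Q has 4 at row 1, column 2; remove that cell from P, ejecting 2. So w(4) = 2. P is now [[1], [3], [4]].
Step i=3: Q has 3 at row 3, column 1; remove 4 from row 3 of P and reverse-bump: 4 enters row 2 and ejects 3; 3 enters row 1 and ejects 1. So w(3) = 1. P is now [[3], [4]].
Step i=2: Q has 2 at row 2, column 1; remove 4 from row 2 of P and reverse-bump: 4 enters row 1 and ejects 3. So w(2) = 3. P is now [[4]].
Step i=1: Q has 1 at row 1, column 1; remove that cell from P, ejecting 4. So w(1) = 4. P is now [].

So w = 4 3 1 2 5.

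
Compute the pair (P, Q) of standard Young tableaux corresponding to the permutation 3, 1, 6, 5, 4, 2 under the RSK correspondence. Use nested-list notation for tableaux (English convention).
P = [[1, 2], [3, 4], [5], [6]], Q = [[1, 3], [2, 4], [5], [6]]

Insert each entry of the permutation into P by Schensted row insertion, recording in Q the position of each new cell.

Insert 3: appended to row 1. P = [[3]].
Insert 1: 1 bumps 3 from row 1; 3 starts row 2. P = [[1], [3]].
Insert 6: appended to row 1. P = [[1, 6], [3]].
Insert 5: 5 bumps 6 from row 1; 6 appends to row 2. P = [[1, 5], [3, 6]].
Insert 4: 4 bumps 5 from row 1; 5 bumps 6 from row 2; 6 starts row 3. P = [[1, 4], [3, 5], [6]].
Insert 2: 2 bumps 4 from row 1; 4 bumps 5 from row 2; 5 bumps 6 from row 3; 6 starts row 4. P = [[1, 2], [3, 4], [5], [6]].

So P = [[1, 2], [3, 4], [5], [6]], Q = [[1, 3], [2, 4], [5], [6]].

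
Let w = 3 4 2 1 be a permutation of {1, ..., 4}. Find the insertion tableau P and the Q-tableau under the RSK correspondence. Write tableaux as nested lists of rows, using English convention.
Insert each entry of the permutation into P by Schensted row insertion, recording in Q the position of each new cell.

After inserting 3: P = [[3]].
After inserting 4: P = [[3, 4]].
After inserting 2: P = [[2, 4], [3]].
After inserting 1: P = [[1, 4], [2], [3]].

So P = [[1, 4], [2], [3]], Q = [[1, 2], [3], [4]].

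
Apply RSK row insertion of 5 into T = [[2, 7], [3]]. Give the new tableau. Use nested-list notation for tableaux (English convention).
In row 1, 5 replaces 7 (the leftmost entry greater than 5); 7 is bumped to row 2. 7 is appended to row 2. The new tableau is [[2, 5], [3, 7]].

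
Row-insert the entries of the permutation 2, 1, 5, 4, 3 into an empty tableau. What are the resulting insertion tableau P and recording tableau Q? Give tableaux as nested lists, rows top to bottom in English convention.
P = [[1, 3], [2, 4], [5]], Q = [[1, 3], [2, 4], [5]]

Insert each entry of the permutation into P by Schensted row insertion, recording in Q the position of each new cell.

Insert 2: appended to row 1. P = [[2]].
Insert 1: 1 bumps 2 from row 1; 2 starts row 2. P = [[1], [2]].
Insert 5: appended to row 1. P = [[1, 5], [2]].
Insert 4: 4 bumps 5 from row 1; 5 appends to row 2. P = [[1, 4], [2, 5]].
Insert 3: 3 bumps 4 from row 1; 4 bumps 5 from row 2; 5 starts row 3. P = [[1, 3], [2, 4], [5]].

So P = [[1, 3], [2, 4], [5]], Q = [[1, 3], [2, 4], [5]].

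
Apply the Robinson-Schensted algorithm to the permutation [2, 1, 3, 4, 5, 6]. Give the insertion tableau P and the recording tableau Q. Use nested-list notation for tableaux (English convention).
P = [[1, 3, 4, 5, 6], [2]], Q = [[1, 3, 4, 5, 6], [2]]

Insert each entry of the permutation into P by Schensted row insertion, recording in Q the position of each new cell.

After inserting 2: P = [[2]].
After inserting 1: P = [[1], [2]].
After inserting 3: P = [[1, 3], [2]].
After inserting 4: P = [[1, 3, 4], [2]].
After inserting 5: P = [[1, 3, 4, 5], [2]].
After inserting 6: P = [[1, 3, 4, 5, 6], [2]].

So P = [[1, 3, 4, 5, 6], [2]], Q = [[1, 3, 4, 5, 6], [2]].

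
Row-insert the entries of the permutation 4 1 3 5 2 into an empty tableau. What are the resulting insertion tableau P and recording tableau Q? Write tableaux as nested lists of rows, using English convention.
P = [[1, 2, 5], [3], [4]], Q = [[1, 3, 4], [2], [5]]

Insert each entry of the permutation into P by Schensted row insertion, recording in Q the position of each new cell.

After inserting 4: P = [[4]].
After inserting 1: P = [[1], [4]].
After inserting 3: P = [[1, 3], [4]].
After inserting 5: P = [[1, 3, 5], [4]].
After inserting 2: P = [[1, 2, 5], [3], [4]].

So P = [[1, 2, 5], [3], [4]], Q = [[1, 3, 4], [2], [5]].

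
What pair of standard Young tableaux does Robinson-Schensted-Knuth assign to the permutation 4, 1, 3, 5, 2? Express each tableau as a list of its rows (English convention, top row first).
P = [[1, 2, 5], [3], [4]], Q = [[1, 3, 4], [2], [5]]

Insert each entry of the permutation into P by Schensted row insertion, recording in Q the position of each new cell.

After inserting 4: P = [[4]].
After inserting 1: P = [[1], [4]].
After inserting 3: P = [[1, 3], [4]].
After inserting 5: P = [[1, 3, 5], [4]].
After inserting 2: P = [[1, 2, 5], [3], [4]].

So P = [[1, 2, 5], [3], [4]], Q = [[1, 3, 4], [2], [5]].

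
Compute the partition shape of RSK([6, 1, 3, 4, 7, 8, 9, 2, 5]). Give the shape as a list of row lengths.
Row-insert each entry into an empty tableau.

After inserting 6: P = [[6]].
After inserting 1: P = [[1], [6]].
After inserting 3: P = [[1, 3], [6]].
After inserting 4: P = [[1, 3, 4], [6]].
After inserting 7: P = [[1, 3, 4, 7], [6]].
After inserting 8: P = [[1, 3, 4, 7, 8], [6]].
After inserting 9: P = [[1, 3, 4, 7, 8, 9], [6]].
After inserting 2: P = [[1, 2, 4, 7, 8, 9], [3], [6]].
After inserting 5: P = [[1, 2, 4, 5, 8, 9], [3, 7], [6]].

The final insertion tableau P = [[1, 2, 4, 5, 8, 9], [3, 7], [6]] has shape [6, 2, 1].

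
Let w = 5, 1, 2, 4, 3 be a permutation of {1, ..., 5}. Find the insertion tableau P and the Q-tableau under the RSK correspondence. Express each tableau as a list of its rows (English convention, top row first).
Insert each entry of the permutation into P by Schensted row insertion, recording in Q the position of each new cell.

Insert 5: appended to row 1. P = [[5]].
Insert 1: 1 bumps 5 from row 1; 5 starts row 2. P = [[1], [5]].
Insert 2: appended to row 1. P = [[1, 2], [5]].
Insert 4: appended to row 1. P = [[1, 2, 4], [5]].
Insert 3: 3 bumps 4 from row 1; 4 bumps 5 from row 2; 5 starts row 3. P = [[1, 2, 3], [4], [5]].

So P = [[1, 2, 3], [4], [5]], Q = [[1, 3, 4], [2], [5]].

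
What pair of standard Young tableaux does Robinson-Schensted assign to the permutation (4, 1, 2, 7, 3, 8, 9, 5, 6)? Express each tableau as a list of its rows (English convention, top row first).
P = [[1, 2, 3, 5, 6], [4, 7, 8, 9]], Q = [[1, 3, 4, 6, 7], [2, 5, 8, 9]]

Insert each entry of the permutation into P by Schensted row insertion, recording in Q the position of each new cell.

Insert 4: appended to row 1. P = [[4]].
Insert 1: 1 bumps 4 from row 1; 4 starts row 2. P = [[1], [4]].
Insert 2: appended to row 1. P = [[1, 2], [4]].
Insert 7: appended to row 1. P = [[1, 2, 7], [4]].
Insert 3: 3 bumps 7 from row 1; 7 appends to row 2. P = [[1, 2, 3], [4, 7]].
Insert 8: appended to row 1. P = [[1, 2, 3, 8], [4, 7]].
Insert 9: appended to row 1. P = [[1, 2, 3, 8, 9], [4, 7]].
Insert 5: 5 bumps 8 from row 1; 8 appends to row 2. P = [[1, 2, 3, 5, 9], [4, 7, 8]].
Insert 6: 6 bumps 9 from row 1; 9 appends to row 2. P = [[1, 2, 3, 5, 6], [4, 7, 8, 9]].

So P = [[1, 2, 3, 5, 6], [4, 7, 8, 9]], Q = [[1, 3, 4, 6, 7], [2, 5, 8, 9]].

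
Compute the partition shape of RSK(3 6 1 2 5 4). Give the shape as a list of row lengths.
RSK row insertion gives P = [[1, 2, 4], [3, 5], [6]], which has shape [3, 2, 1].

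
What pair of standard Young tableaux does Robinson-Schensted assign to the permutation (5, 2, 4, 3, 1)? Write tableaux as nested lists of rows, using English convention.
P = [[1, 3], [2], [4], [5]], Q = [[1, 3], [2], [4], [5]]

Insert each entry of the permutation into P by Schensted row insertion, recording in Q the position of each new cell.

After inserting 5: P = [[5]].
After inserting 2: P = [[2], [5]].
After inserting 4: P = [[2, 4], [5]].
After inserting 3: P = [[2, 3], [4], [5]].
After inserting 1: P = [[1, 3], [2], [4], [5]].

So P = [[1, 3], [2], [4], [5]], Q = [[1, 3], [2], [4], [5]].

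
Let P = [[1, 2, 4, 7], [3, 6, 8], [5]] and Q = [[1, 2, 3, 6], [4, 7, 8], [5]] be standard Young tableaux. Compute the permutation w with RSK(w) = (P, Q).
Reverse the RSK construction: for i from n down to 1, find the cell of Q containing i, remove the entry at that cell from P, and reverse-bump it up through P; the value ejected from row 1 is w(i).

Step i=8: Q has 8 at row 2, column 3; remove 8 from row 2 of P and reverse-bump: 8 enters row 1 and ejects 7. So w(8) = 7. P is now [[1, 2, 4, 8], [3, 6], [5]].
Step i=7: Q has 7 at row 2, column 2; remove 6 from row 2 of P and reverse-bump: 6 enters row 1 and ejects 4. So w(7) = 4. P is now [[1, 2, 6, 8], [3], [5]].
Step i=6: Q has 6 at row 1, column 4; remove that cell from P, ejecting 8. So w(6) = 8. P is now [[1, 2, 6], [3], [5]].
Step i=5: Q has 5 at row 3, column 1; remove 5 from row 3 of P and reverse-bump: 5 enters row 2 and ejects 3; 3 enters row 1 and ejects 2. So w(5) = 2. P is now [[1, 3, 6], [5]].
Step i=4: Q has 4 at row 2, column 1; remove 5 from row 2 of P and reverse-bump: 5 enters row 1 and ejects 3. So w(4) = 3. P is now [[1, 5, 6]].
Step i=3: Q has 3 at row 1, column 3; remove that cell from P, ejecting 6. So w(3) = 6. P is now [[1, 5]].
Step i=2: Q has 2 at row 1, column 2; remove that cell from P, ejecting 5. So w(2) = 5. P is now [[1]].
Step i=1: Q has 1 at row 1, column 1; remove that cell from P, ejecting 1. So w(1) = 1. P is now [].

So w = 1 5 6 3 2 8 4 7.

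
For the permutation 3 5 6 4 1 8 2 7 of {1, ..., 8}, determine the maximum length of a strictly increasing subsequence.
4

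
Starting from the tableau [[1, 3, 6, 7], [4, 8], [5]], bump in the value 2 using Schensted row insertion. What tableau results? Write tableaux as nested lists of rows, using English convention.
[[1, 2, 6, 7], [3, 8], [4], [5]]

In row 1, 2 replaces 3 (the leftmost entry greater than 2); 3 is bumped to row 2. In row 2, 3 replaces 4 (the leftmost entry greater than 3); 4 is bumped to row 3. In row 3, 4 replaces 5 (the leftmost entry greater than 4); 5 is bumped to row 4. 5 starts a new row 4. The new tableau is [[1, 2, 6, 7], [3, 8], [4], [5]].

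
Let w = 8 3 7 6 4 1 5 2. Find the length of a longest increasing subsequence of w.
3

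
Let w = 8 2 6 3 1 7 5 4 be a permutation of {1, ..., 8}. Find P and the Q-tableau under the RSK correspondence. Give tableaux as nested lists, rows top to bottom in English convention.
P = [[1, 3, 4], [2, 5], [6, 7], [8]], Q = [[1, 3, 6], [2, 7], [4, 8], [5]]

Insert each entry of the permutation into P by Schensted row insertion, recording in Q the position of each new cell.

After inserting 8: P = [[8]].
After inserting 2: P = [[2], [8]].
After inserting 6: P = [[2, 6], [8]].
After inserting 3: P = [[2, 3], [6], [8]].
After inserting 1: P = [[1, 3], [2], [6], [8]].
After inserting 7: P = [[1, 3, 7], [2], [6], [8]].
After inserting 5: P = [[1, 3, 5], [2, 7], [6], [8]].
After inserting 4: P = [[1, 3, 4], [2, 5], [6, 7], [8]].

So P = [[1, 3, 4], [2, 5], [6, 7], [8]], Q = [[1, 3, 6], [2, 7], [4, 8], [5]].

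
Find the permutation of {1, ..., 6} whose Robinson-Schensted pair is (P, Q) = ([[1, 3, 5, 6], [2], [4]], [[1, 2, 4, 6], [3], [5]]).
Reverse the RSK construction: for i from n down to 1, find the cell of Q containing i, remove the entry at that cell from P, and reverse-bump it up through P; the value ejected from row 1 is w(i).

Step i=6: Q has 6 at row 1, column 4; remove that cell from P, ejecting 6. So w(6) = 6. P is now [[1, 3, 5], [2], [4]].
Step i=5: Q has 5 at row 3, column 1; remove 4 from row 3 of P and reverse-bump: 4 enters row 2 and ejects 2; 2 enters row 1 and ejects 1. So w(5) = 1. P is now [[2, 3, 5], [4]].
Step i=4: Q has 4 at row 1, column 3; remove that cell from P, ejecting 5. So w(4) = 5. P is now [[2, 3], [4]].
Step i=3: Q has 3 at row 2, column 1; remove 4 from row 2 of P and reverse-bump: 4 enters row 1 and ejects 3. So w(3) = 3. P is now [[2, 4]].
Step i=2: Q has 2 at row 1, column 2; remove that cell from P, ejecting 4. So w(2) = 4. P is now [[2]].
Step i=1: Q has 1 at row 1, column 1; remove that cell from P, ejecting 2. So w(1) = 2. P is now [].

So w = 2 4 3 5 1 6.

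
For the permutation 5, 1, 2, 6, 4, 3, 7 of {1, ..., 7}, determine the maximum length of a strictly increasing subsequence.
4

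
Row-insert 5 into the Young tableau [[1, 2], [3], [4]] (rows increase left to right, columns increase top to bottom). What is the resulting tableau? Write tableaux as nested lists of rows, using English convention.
[[1, 2, 5], [3], [4]]

5 is larger than every entry of row 1, so it is appended to row 1. The new tableau is [[1, 2, 5], [3], [4]].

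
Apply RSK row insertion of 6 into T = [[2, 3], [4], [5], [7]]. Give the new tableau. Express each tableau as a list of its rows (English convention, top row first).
6 is larger than every entry of row 1, so it is appended to row 1. The new tableau is [[2, 3, 6], [4], [5], [7]].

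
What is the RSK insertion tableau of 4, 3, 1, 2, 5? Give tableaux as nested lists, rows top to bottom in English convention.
Insert 4: appended to row 1. P = [[4]].
Insert 3: 3 bumps 4 from row 1; 4 starts row 2. P = [[3], [4]].
Insert 1: 1 bumps 3 from row 1; 3 bumps 4 from row 2; 4 starts row 3. P = [[1], [3], [4]].
Insert 2: appended to row 1. P = [[1, 2], [3], [4]].
Insert 5: appended to row 1. P = [[1, 2, 5], [3], [4]].

So P = [[1, 2, 5], [3], [4]].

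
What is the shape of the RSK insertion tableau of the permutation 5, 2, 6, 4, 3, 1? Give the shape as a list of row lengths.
Row-insert each entry into an empty tableau.

After inserting 5: P = [[5]].
After inserting 2: P = [[2], [5]].
After inserting 6: P = [[2, 6], [5]].
After inserting 4: P = [[2, 4], [5, 6]].
After inserting 3: P = [[2, 3], [4, 6], [5]].
After inserting 1: P = [[1, 3], [2, 6], [4], [5]].

The final insertion tableau P = [[1, 3], [2, 6], [4], [5]] has shape [2, 2, 1, 1].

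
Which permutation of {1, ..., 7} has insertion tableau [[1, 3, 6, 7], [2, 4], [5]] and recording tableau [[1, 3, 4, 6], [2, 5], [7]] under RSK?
2 1 5 6 4 7 3

Reverse RSK: for i = n, n-1, ..., 1, locate i in Q, remove the corresponding corner cell from P, and reverse-bump its entry up through P; the value ejected from row 1 is w(i).

So w = 2 1 5 6 4 7 3.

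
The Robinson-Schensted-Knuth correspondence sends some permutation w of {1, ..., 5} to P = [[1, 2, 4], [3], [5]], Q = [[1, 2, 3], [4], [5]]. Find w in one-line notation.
Reverse the RSK construction: for i from n down to 1, find the cell of Q containing i, remove the entry at that cell from P, and reverse-bump it up through P; the value ejected from row 1 is w(i).

Step i=5: Q has 5 at row 3, column 1; remove 5 from row 3 of P and reverse-bump: 5 enters row 2 and ejects 3; 3 enters row 1 and ejects 2. So w(5) = 2. P is now [[1, 3, 4], [5]].
Step i=4: Q has 4 at row 2, column 1; remove 5 from row 2 of P and reverse-bump: 5 enters row 1 and ejects 4. So w(4) = 4. P is now [[1, 3, 5]].
Step i=3: Q has 3 at row 1, column 3; remove that cell from P, ejecting 5. So w(3) = 5. P is now [[1, 3]].
Step i=2: Q has 2 at row 1, column 2; remove that cell from P, ejecting 3. So w(2) = 3. P is now [[1]].
Step i=1: Q has 1 at row 1, column 1; remove that cell from P, ejecting 1. So w(1) = 1. P is now [].

So w = 1 3 5 4 2.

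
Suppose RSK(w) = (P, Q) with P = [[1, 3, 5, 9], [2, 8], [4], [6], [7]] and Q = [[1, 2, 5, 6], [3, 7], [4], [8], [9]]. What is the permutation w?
2 7 6 4 8 9 5 3 1

Reverse the RSK construction: for i from n down to 1, find the cell of Q containing i, remove the entry at that cell from P, and reverse-bump it up through P; the value ejected from row 1 is w(i).

Step i=9: Q has 9 at row 5, column 1; remove 7 from row 5 of P and reverse-bump: 7 enters row 4 and ejects 6; 6 enters row 3 and ejects 4; 4 enters row 2 and ejects 2; 2 enters row 1 and ejects 1. So w(9) = 1. P is now [[2, 3, 5, 9], [4, 8], [6], [7]].
Step i=8: Q has 8 at row 4, column 1; remove 7 from row 4 of P and reverse-bump: 7 enters row 3 and ejects 6; 6 enters row 2 and ejects 4; 4 enters row 1 and ejects 3. So w(8) = 3. P is now [[2, 4, 5, 9], [6, 8], [7]].
Step i=7: Q has 7 at row 2, column 2; remove 8 from row 2 of P and reverse-bump: 8 enters row 1 and ejects 5. So w(7) = 5. P is now [[2, 4, 8, 9], [6], [7]].
Step i=6: Q has 6 at row 1, column 4; remove that cell from P, ejecting 9. So w(6) = 9. P is now [[2, 4, 8], [6], [7]].
Step i=5: Q has 5 at row 1, column 3; remove that cell from P, ejecting 8. So w(5) = 8. P is now [[2, 4], [6], [7]].
Step i=4: Q has 4 at row 3, column 1; remove 7 from row 3 of P and reverse-bump: 7 enters row 2 and ejects 6; 6 enters row 1 and ejects 4. So w(4) = 4. P is now [[2, 6], [7]].
Step i=3: Q has 3 at row 2, column 1; remove 7 from row 2 of P and reverse-bump: 7 enters row 1 and ejects 6. So w(3) = 6. P is now [[2, 7]].
Step i=2: Q has 2 at row 1, column 2; remove that cell from P, ejecting 7. So w(2) = 7. P is now [[2]].
Step i=1: Q has 1 at row 1, column 1; remove that cell from P, ejecting 2. So w(1) = 2. P is now [].

So w = 2 7 6 4 8 9 5 3 1.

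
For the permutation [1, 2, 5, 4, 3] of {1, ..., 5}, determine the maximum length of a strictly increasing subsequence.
3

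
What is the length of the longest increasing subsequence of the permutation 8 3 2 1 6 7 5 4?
3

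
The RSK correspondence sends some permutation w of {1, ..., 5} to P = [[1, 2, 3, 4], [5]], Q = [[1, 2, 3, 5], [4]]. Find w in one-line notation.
Reverse the RSK construction: for i from n down to 1, find the cell of Q containing i, remove the entry at that cell from P, and reverse-bump it up through P; the value ejected from row 1 is w(i).

Step i=5: Q has 5 at row 1, column 4; remove that cell from P, ejecting 4. So w(5) = 4. P is now [[1, 2, 3], [5]].
Step i=4: Q has 4 at row 2, column 1; remove 5 from row 2 of P and reverse-bump: 5 enters row 1 and ejects 3. So w(4) = 3. P is now [[1, 2, 5]].
Step i=3: Q has 3 at row 1, column 3; remove that cell from P, ejecting 5. So w(3) = 5. P is now [[1, 2]].
Step i=2: Q has 2 at row 1, column 2; remove that cell from P, ejecting 2. So w(2) = 2. P is now [[1]].
Step i=1: Q has 1 at row 1, column 1; remove that cell from P, ejecting 1. So w(1) = 1. P is now [].

So w = 1 2 5 3 4.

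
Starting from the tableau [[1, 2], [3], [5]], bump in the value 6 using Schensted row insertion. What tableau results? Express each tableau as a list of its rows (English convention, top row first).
6 is larger than every entry of row 1, so it is appended to row 1. The new tableau is [[1, 2, 6], [3], [5]].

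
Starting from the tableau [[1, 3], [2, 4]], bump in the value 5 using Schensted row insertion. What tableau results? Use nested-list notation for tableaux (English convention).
[[1, 3, 5], [2, 4]]

5 is larger than every entry of row 1, so it is appended to row 1. The new tableau is [[1, 3, 5], [2, 4]].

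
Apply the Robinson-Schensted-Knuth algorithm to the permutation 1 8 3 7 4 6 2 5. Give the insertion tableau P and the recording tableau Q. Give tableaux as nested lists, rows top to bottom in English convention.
P = [[1, 2, 4, 5], [3, 6], [7], [8]], Q = [[1, 2, 4, 6], [3, 8], [5], [7]]

Insert each entry of the permutation into P by Schensted row insertion, recording in Q the position of each new cell.

Insert 1: appended to row 1. P = [[1]].
Insert 8: appended to row 1. P = [[1, 8]].
Insert 3: 3 bumps 8 from row 1; 8 starts row 2. P = [[1, 3], [8]].
Insert 7: appended to row 1. P = [[1, 3, 7], [8]].
Insert 4: 4 bumps 7 from row 1; 7 bumps 8 from row 2; 8 starts row 3. P = [[1, 3, 4], [7], [8]].
Insert 6: appended to row 1. P = [[1, 3, 4, 6], [7], [8]].
Insert 2: 2 bumps 3 from row 1; 3 bumps 7 from row 2; 7 bumps 8 from row 3; 8 starts row 4. P = [[1, 2, 4, 6], [3], [7], [8]].
Insert 5: 5 bumps 6 from row 1; 6 appends to row 2. P = [[1, 2, 4, 5], [3, 6], [7], [8]].

So P = [[1, 2, 4, 5], [3, 6], [7], [8]], Q = [[1, 2, 4, 6], [3, 8], [5], [7]].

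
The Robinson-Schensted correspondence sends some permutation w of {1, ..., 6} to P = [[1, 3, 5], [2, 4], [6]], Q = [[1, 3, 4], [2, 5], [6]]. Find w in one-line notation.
2 1 4 6 5 3

Reverse RSK: for i = n, n-1, ..., 1, locate i in Q, remove the corresponding corner cell from P, and reverse-bump its entry up through P; the value ejected from row 1 is w(i).

So w = 2 1 4 6 5 3.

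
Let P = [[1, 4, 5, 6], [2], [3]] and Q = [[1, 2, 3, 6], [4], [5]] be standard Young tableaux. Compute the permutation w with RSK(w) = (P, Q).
Reverse the RSK construction: for i from n down to 1, find the cell of Q containing i, remove the entry at that cell from P, and reverse-bump it up through P; the value ejected from row 1 is w(i).

Step i=6: Q has 6 at row 1, column 4; remove that cell from P, ejecting 6. So w(6) = 6. P is now [[1, 4, 5], [2], [3]].
Step i=5: Q has 5 at row 3, column 1; remove 3 from row 3 of P and reverse-bump: 3 enters row 2 and ejects 2; 2 enters row 1 and ejects 1. So w(5) = 1. P is now [[2, 4, 5], [3]].
Step i=4: Q has 4 at row 2, column 1; remove 3 from row 2 of P and reverse-bump: 3 enters row 1 and ejects 2. So w(4) = 2. P is now [[3, 4, 5]].
Step i=3: Q has 3 at row 1, column 3; remove that cell from P, ejecting 5. So w(3) = 5. P is now [[3, 4]].
Step i=2: Q has 2 at row 1, column 2; remove that cell from P, ejecting 4. So w(2) = 4. P is now [[3]].
Step i=1: Q has 1 at row 1, column 1; remove that cell from P, ejecting 3. So w(1) = 3. P is now [].

So w = 3 4 5 2 1 6.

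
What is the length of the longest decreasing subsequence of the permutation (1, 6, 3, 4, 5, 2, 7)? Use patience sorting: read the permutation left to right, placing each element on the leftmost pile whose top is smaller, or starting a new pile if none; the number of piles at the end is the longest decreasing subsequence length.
3

1: new pile. tops = [1]
6: onto pile 1 (replacing 1). tops = [6]
3: new pile. tops = [6, 3]
4: onto pile 2 (replacing 3). tops = [6, 4]
5: onto pile 2 (replacing 4). tops = [6, 5]
2: new pile. tops = [6, 5, 2]
7: onto pile 1 (replacing 6). tops = [7, 5, 2]

3 piles, so the longest decreasing subsequence has length 3.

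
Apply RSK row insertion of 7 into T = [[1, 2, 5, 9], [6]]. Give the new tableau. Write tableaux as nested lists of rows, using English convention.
In row 1, 7 replaces 9 (the leftmost entry greater than 7); 9 is bumped to row 2. 9 is appended to row 2. The new tableau is [[1, 2, 5, 7], [6, 9]].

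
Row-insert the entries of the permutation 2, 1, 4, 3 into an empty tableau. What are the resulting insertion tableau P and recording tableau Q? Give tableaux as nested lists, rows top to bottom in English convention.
P = [[1, 3], [2, 4]], Q = [[1, 3], [2, 4]]

Insert each entry of the permutation into P by Schensted row insertion, recording in Q the position of each new cell.

Insert 2: appended to row 1. P = [[2]].
Insert 1: 1 bumps 2 from row 1; 2 starts row 2. P = [[1], [2]].
Insert 4: appended to row 1. P = [[1, 4], [2]].
Insert 3: 3 bumps 4 from row 1; 4 appends to row 2. P = [[1, 3], [2, 4]].

So P = [[1, 3], [2, 4]], Q = [[1, 3], [2, 4]].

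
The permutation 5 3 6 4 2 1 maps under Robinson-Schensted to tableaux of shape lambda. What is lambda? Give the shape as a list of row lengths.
Row-insert each entry into an empty tableau.

After inserting 5: P = [[5]].
After inserting 3: P = [[3], [5]].
After inserting 6: P = [[3, 6], [5]].
After inserting 4: P = [[3, 4], [5, 6]].
After inserting 2: P = [[2, 4], [3, 6], [5]].
After inserting 1: P = [[1, 4], [2, 6], [3], [5]].

The final insertion tableau P = [[1, 4], [2, 6], [3], [5]] has shape [2, 2, 1, 1].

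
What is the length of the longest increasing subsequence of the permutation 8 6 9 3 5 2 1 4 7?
3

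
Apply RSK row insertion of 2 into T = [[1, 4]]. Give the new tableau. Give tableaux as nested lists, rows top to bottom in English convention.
[[1, 2], [4]]

In row 1, 2 replaces 4 (the leftmost entry greater than 2); 4 is bumped to row 2. 4 starts a new row 2. The new tableau is [[1, 2], [4]].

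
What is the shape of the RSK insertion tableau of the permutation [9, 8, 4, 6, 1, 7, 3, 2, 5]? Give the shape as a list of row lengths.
[3, 3, 1, 1, 1]

Row-insert each entry into an empty tableau.

After inserting 9: P = [[9]].
After inserting 8: P = [[8], [9]].
After inserting 4: P = [[4], [8], [9]].
After inserting 6: P = [[4, 6], [8], [9]].
After inserting 1: P = [[1, 6], [4], [8], [9]].
After inserting 7: P = [[1, 6, 7], [4], [8], [9]].
After inserting 3: P = [[1, 3, 7], [4, 6], [8], [9]].
After inserting 2: P = [[1, 2, 7], [3, 6], [4], [8], [9]].
After inserting 5: P = [[1, 2, 5], [3, 6, 7], [4], [8], [9]].

The final insertion tableau P = [[1, 2, 5], [3, 6, 7], [4], [8], [9]] has shape [3, 3, 1, 1, 1].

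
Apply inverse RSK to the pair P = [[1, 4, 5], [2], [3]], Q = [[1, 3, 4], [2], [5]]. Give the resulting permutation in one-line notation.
3 2 4 5 1

Reverse the RSK construction: for i from n down to 1, find the cell of Q containing i, remove the entry at that cell from P, and reverse-bump it up through P; the value ejected from row 1 is w(i).

Step i=5: Q has 5 at row 3, column 1; remove 3 from row 3 of P and reverse-bump: 3 enters row 2 and ejects 2; 2 enters row 1 and ejects 1. So w(5) = 1. P is now [[2, 4, 5], [3]].
Step i=4: Q has 4 at row 1, column 3; remove that cell from P, ejecting 5. So w(4) = 5. P is now [[2, 4], [3]].
Step i=3: Q has 3 at row 1, column 2; remove that cell from P, ejecting 4. So w(3) = 4. P is now [[2], [3]].
Step i=2: Q has 2 at row 2, column 1; remove 3 from row 2 of P and reverse-bump: 3 enters row 1 and ejects 2. So w(2) = 2. P is now [[3]].
Step i=1: Q has 1 at row 1, column 1; remove that cell from P, ejecting 3. So w(1) = 3. P is now [].

So w = 3 2 4 5 1.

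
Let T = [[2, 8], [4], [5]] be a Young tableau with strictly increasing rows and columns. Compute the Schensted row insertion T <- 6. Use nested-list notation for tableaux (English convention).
In row 1, 6 replaces 8 (the leftmost entry greater than 6); 8 is bumped to row 2. 8 is appended to row 2. The new tableau is [[2, 6], [4, 8], [5]].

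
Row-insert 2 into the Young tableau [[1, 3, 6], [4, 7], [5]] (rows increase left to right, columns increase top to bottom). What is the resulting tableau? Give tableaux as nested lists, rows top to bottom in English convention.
In row 1, 2 replaces 3 (the leftmost entry greater than 2); 3 is bumped to row 2. In row 2, 3 replaces 4 (the leftmost entry greater than 3); 4 is bumped to row 3. In row 3, 4 replaces 5 (the leftmost entry greater than 4); 5 is bumped to row 4. 5 starts a new row 4. The new tableau is [[1, 2, 6], [3, 7], [4], [5]].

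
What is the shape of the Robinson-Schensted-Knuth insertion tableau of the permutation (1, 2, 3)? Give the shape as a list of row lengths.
RSK row insertion gives P = [[1, 2, 3]], which has shape [3].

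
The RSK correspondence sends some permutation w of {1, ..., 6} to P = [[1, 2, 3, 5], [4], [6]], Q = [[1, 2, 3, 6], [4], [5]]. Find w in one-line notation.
1 2 6 4 3 5

Reverse the RSK construction: for i from n down to 1, find the cell of Q containing i, remove the entry at that cell from P, and reverse-bump it up through P; the value ejected from row 1 is w(i).

Step i=6: Q has 6 at row 1, column 4; remove that cell from P, ejecting 5. So w(6) = 5. P is now [[1, 2, 3], [4], [6]].
Step i=5: Q has 5 at row 3, column 1; remove 6 from row 3 of P and reverse-bump: 6 enters row 2 and ejects 4; 4 enters row 1 and ejects 3. So w(5) = 3. P is now [[1, 2, 4], [6]].
Step i=4: Q has 4 at row 2, column 1; remove 6 from row 2 of P and reverse-bump: 6 enters row 1 and ejects 4. So w(4) = 4. P is now [[1, 2, 6]].
Step i=3: Q has 3 at row 1, column 3; remove that cell from P, ejecting 6. So w(3) = 6. P is now [[1, 2]].
Step i=2: Q has 2 at row 1, column 2; remove that cell from P, ejecting 2. So w(2) = 2. P is now [[1]].
Step i=1: Q has 1 at row 1, column 1; remove that cell from P, ejecting 1. So w(1) = 1. P is now [].

So w = 1 2 6 4 3 5.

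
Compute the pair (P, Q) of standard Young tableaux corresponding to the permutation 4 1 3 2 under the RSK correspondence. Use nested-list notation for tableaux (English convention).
P = [[1, 2], [3], [4]], Q = [[1, 3], [2], [4]]

Insert each entry of the permutation into P by Schensted row insertion, recording in Q the position of each new cell.

Insert 4: appended to row 1. P = [[4]], Q = [[1]].
Insert 1: 1 bumps 4 from row 1; 4 starts row 2. P = [[1], [4]], Q = [[1], [2]].
Insert 3: appended to row 1. P = [[1, 3], [4]], Q = [[1, 3], [2]].
Insert 2: 2 bumps 3 from row 1; 3 bumps 4 from row 2; 4 starts row 3. P = [[1, 2], [3], [4]], Q = [[1, 3], [2], [4]].

So P = [[1, 2], [3], [4]], Q = [[1, 3], [2], [4]].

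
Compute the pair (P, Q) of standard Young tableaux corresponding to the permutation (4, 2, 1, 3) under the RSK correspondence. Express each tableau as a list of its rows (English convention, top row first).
P = [[1, 3], [2], [4]], Q = [[1, 4], [2], [3]]

Insert each entry of the permutation into P by Schensted row insertion, recording in Q the position of each new cell.

After inserting 4: P = [[4]].
After inserting 2: P = [[2], [4]].
After inserting 1: P = [[1], [2], [4]].
After inserting 3: P = [[1, 3], [2], [4]].

So P = [[1, 3], [2], [4]], Q = [[1, 4], [2], [3]].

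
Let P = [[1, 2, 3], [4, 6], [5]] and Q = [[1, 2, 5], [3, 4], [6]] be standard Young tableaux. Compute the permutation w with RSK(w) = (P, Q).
Reverse the RSK construction: for i from n down to 1, find the cell of Q containing i, remove the entry at that cell from P, and reverse-bump it up through P; the value ejected from row 1 is w(i).

Step i=6: Q has 6 at row 3, column 1; remove 5 from row 3 of P and reverse-bump: 5 enters row 2 and ejects 4; 4 enters row 1 and ejects 3. So w(6) = 3. P is now [[1, 2, 4], [5, 6]].
Step i=5: Q has 5 at row 1, column 3; remove that cell from P, ejecting 4. So w(5) = 4. P is now [[1, 2], [5, 6]].
Step i=4: Q has 4 at row 2, column 2; remove 6 from row 2 of P and reverse-bump: 6 enters row 1 and ejects 2. So w(4) = 2. P is now [[1, 6], [5]].
Step i=3: Q has 3 at row 2, column 1; remove 5 from row 2 of P and reverse-bump: 5 enters row 1 and ejects 1. So w(3) = 1. P is now [[5, 6]].
Step i=2: Q has 2 at row 1, column 2; remove that cell from P, ejecting 6. So w(2) = 6. P is now [[5]].
Step i=1: Q has 1 at row 1, column 1; remove that cell from P, ejecting 5. So w(1) = 5. P is now [].

So w = 5 6 1 2 4 3.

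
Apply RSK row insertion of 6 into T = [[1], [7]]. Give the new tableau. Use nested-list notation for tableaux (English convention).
[[1, 6], [7]]

6 is larger than every entry of row 1, so it is appended to row 1. The new tableau is [[1, 6], [7]].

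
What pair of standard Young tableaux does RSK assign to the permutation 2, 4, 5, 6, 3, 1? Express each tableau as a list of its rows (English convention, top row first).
Insert each entry of the permutation into P by Schensted row insertion, recording in Q the position of each new cell.

Insert 2: appended to row 1. P = [[2]].
Insert 4: appended to row 1. P = [[2, 4]].
Insert 5: appended to row 1. P = [[2, 4, 5]].
Insert 6: appended to row 1. P = [[2, 4, 5, 6]].
Insert 3: 3 bumps 4 from row 1; 4 starts row 2. P = [[2, 3, 5, 6], [4]].
Insert 1: 1 bumps 2 from row 1; 2 bumps 4 from row 2; 4 starts row 3. P = [[1, 3, 5, 6], [2], [4]].

So P = [[1, 3, 5, 6], [2], [4]], Q = [[1, 2, 3, 4], [5], [6]].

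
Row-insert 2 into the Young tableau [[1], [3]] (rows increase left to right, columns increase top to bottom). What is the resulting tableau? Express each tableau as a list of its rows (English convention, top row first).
[[1, 2], [3]]

2 is larger than every entry of row 1, so it is appended to row 1. The new tableau is [[1, 2], [3]].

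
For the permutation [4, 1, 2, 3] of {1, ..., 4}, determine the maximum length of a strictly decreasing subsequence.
2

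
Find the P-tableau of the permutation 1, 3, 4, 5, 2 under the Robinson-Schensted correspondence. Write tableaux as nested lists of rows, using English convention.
P = [[1, 2, 4, 5], [3]]

After inserting 1: P = [[1]].
After inserting 3: P = [[1, 3]].
After inserting 4: P = [[1, 3, 4]].
After inserting 5: P = [[1, 3, 4, 5]].
After inserting 2: P = [[1, 2, 4, 5], [3]].

So P = [[1, 2, 4, 5], [3]].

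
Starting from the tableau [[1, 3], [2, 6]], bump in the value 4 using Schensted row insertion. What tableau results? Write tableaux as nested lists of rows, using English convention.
4 is larger than every entry of row 1, so it is appended to row 1. The new tableau is [[1, 3, 4], [2, 6]].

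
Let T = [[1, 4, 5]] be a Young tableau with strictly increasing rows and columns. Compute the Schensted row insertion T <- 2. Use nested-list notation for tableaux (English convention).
In row 1, 2 replaces 4 (the leftmost entry greater than 2); 4 is bumped to row 2. 4 starts a new row 2. The new tableau is [[1, 2, 5], [4]].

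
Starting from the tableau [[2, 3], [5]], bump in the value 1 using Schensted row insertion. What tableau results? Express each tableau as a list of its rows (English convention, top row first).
In row 1, 1 replaces 2 (the leftmost entry greater than 1); 2 is bumped to row 2. In row 2, 2 replaces 5 (the leftmost entry greater than 2); 5 is bumped to row 3. 5 starts a new row 3. The new tableau is [[1, 3], [2], [5]].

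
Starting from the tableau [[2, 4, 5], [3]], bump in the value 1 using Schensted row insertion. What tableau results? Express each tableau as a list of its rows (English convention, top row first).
In row 1, 1 replaces 2 (the leftmost entry greater than 1); 2 is bumped to row 2. In row 2, 2 replaces 3 (the leftmost entry greater than 2); 3 is bumped to row 3. 3 starts a new row 3. The new tableau is [[1, 4, 5], [2], [3]].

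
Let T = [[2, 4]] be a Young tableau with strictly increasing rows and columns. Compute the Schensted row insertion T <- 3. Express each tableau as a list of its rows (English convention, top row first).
[[2, 3], [4]]

In row 1, 3 replaces 4 (the leftmost entry greater than 3); 4 is bumped to row 2. 4 starts a new row 2. The new tableau is [[2, 3], [4]].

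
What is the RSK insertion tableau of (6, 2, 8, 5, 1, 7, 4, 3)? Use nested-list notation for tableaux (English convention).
P = [[1, 3, 7], [2, 4], [5, 8], [6]]

Insert 6: appended to row 1. P = [[6]].
Insert 2: 2 bumps 6 from row 1; 6 starts row 2. P = [[2], [6]].
Insert 8: appended to row 1. P = [[2, 8], [6]].
Insert 5: 5 bumps 8 from row 1; 8 appends to row 2. P = [[2, 5], [6, 8]].
Insert 1: 1 bumps 2 from row 1; 2 bumps 6 from row 2; 6 starts row 3. P = [[1, 5], [2, 8], [6]].
Insert 7: appended to row 1. P = [[1, 5, 7], [2, 8], [6]].
Insert 4: 4 bumps 5 from row 1; 5 bumps 8 from row 2; 8 appends to row 3. P = [[1, 4, 7], [2, 5], [6, 8]].
Insert 3: 3 bumps 4 from row 1; 4 bumps 5 from row 2; 5 bumps 6 from row 3; 6 starts row 4. P = [[1, 3, 7], [2, 4], [5, 8], [6]].

So P = [[1, 3, 7], [2, 4], [5, 8], [6]].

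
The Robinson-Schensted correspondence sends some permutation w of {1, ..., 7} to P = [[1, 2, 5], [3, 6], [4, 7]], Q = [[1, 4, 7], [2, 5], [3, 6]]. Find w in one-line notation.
4 3 1 7 6 2 5

Reverse the RSK construction: for i from n down to 1, find the cell of Q containing i, remove the entry at that cell from P, and reverse-bump it up through P; the value ejected from row 1 is w(i).

Step i=7: Q has 7 at row 1, column 3; remove that cell from P, ejecting 5. So w(7) = 5. P is now [[1, 2], [3, 6], [4, 7]].
Step i=6: Q has 6 at row 3, column 2; remove 7 from row 3 of P and reverse-bump: 7 enters row 2 and ejects 6; 6 enters row 1 and ejects 2. So w(6) = 2. P is now [[1, 6], [3, 7], [4]].
Step i=5: Q has 5 at row 2, column 2; remove 7 from row 2 of P and reverse-bump: 7 enters row 1 and ejects 6. So w(5) = 6. P is now [[1, 7], [3], [4]].
Step i=4: Q has 4 at row 1, column 2; remove that cell from P, ejecting 7. So w(4) = 7. P is now [[1], [3], [4]].
Step i=3: Q has 3 at row 3, column 1; remove 4 from row 3 of P and reverse-bump: 4 enters row 2 and ejects 3; 3 enters row 1 and ejects 1. So w(3) = 1. P is now [[3], [4]].
Step i=2: Q has 2 at row 2, column 1; remove 4 from row 2 of P and reverse-bump: 4 enters row 1 and ejects 3. So w(2) = 3. P is now [[4]].
Step i=1: Q has 1 at row 1, column 1; remove that cell from P, ejecting 4. So w(1) = 4. P is now [].

So w = 4 3 1 7 6 2 5.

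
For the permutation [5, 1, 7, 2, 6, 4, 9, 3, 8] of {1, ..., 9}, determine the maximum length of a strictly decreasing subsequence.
4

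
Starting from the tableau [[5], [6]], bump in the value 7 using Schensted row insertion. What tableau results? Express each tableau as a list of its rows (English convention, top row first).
7 is larger than every entry of row 1, so it is appended to row 1. The new tableau is [[5, 7], [6]].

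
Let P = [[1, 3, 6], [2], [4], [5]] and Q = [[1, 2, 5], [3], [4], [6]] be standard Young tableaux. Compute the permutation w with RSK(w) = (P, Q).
Reverse RSK: for i = n, n-1, ..., 1, locate i in Q, remove the corresponding corner cell from P, and reverse-bump its entry up through P; the value ejected from row 1 is w(i).

So w = 2 5 4 3 6 1.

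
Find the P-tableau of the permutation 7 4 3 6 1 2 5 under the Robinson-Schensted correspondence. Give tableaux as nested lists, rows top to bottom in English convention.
Insert 7: appended to row 1. P = [[7]].
Insert 4: 4 bumps 7 from row 1; 7 starts row 2. P = [[4], [7]].
Insert 3: 3 bumps 4 from row 1; 4 bumps 7 from row 2; 7 starts row 3. P = [[3], [4], [7]].
Insert 6: appended to row 1. P = [[3, 6], [4], [7]].
Insert 1: 1 bumps 3 from row 1; 3 bumps 4 from row 2; 4 bumps 7 from row 3; 7 starts row 4. P = [[1, 6], [3], [4], [7]].
Insert 2: 2 bumps 6 from row 1; 6 appends to row 2. P = [[1, 2], [3, 6], [4], [7]].
Insert 5: appended to row 1. P = [[1, 2, 5], [3, 6], [4], [7]].

So P = [[1, 2, 5], [3, 6], [4], [7]].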